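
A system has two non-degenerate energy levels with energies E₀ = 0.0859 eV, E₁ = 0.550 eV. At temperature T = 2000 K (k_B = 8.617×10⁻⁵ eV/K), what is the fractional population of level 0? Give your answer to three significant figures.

k_BT = 8.617×10⁻⁵ × 2000 K = 0.17234 eV.
Eᵢ/kT = 0.49843, 3.1914.
Z = Σ e^(−Eᵢ/kT) = e^(−0.49843) + e^(−3.1914) = 0.60748 + 0.041114 = 0.64859.
P₀ = e^(−E₀/kT) / Z = 0.60748/0.64859 = 0.937.

0.937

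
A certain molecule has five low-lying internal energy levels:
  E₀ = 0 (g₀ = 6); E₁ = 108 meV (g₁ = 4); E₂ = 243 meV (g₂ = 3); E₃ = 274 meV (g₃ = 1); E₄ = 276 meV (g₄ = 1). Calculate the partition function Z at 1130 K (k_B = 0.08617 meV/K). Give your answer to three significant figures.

Z = 7.69

k_BT = 0.08617 × 1130 K = 97.372 meV.
Eᵢ/kT = 0, 1.1091, 2.4956, 2.8140, 2.8345.
Z = Σ gᵢe^(−Eᵢ/kT) = 6·e^(−0) + 4·e^(−1.1091) + 3·e^(−2.4956) + 1·e^(−2.8140) + 1·e^(−2.8345) = 6.0000 + 1.3194 + 0.24734 + 0.059965 + 0.058748 = 7.6855.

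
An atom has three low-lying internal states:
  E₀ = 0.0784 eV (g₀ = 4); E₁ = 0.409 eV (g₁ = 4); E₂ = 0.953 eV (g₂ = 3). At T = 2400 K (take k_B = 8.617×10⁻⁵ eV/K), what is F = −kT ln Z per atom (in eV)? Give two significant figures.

k_BT = 8.617×10⁻⁵ × 2400 K = 0.2068 eV.
Eᵢ/kT = 0.3791, 1.978, 4.608.
Z = Σ gᵢe^(−Eᵢ/kT) = 4·e^(−0.3791) + 4·e^(−1.978) + 3·e^(−4.608) = 2.738 + 0.5534 + 0.02992 = 3.321.
F = −kT ln Z = −0.2068 × ln(3.321) = −0.2068 × 1.200 = -0.25 eV.

-0.25 eV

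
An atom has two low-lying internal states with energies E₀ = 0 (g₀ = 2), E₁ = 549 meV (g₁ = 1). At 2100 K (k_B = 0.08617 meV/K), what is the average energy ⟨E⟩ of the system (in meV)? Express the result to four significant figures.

12.90 meV

k_BT = 0.08617 × 2100 K = 180.957 meV.
Eᵢ/kT = 0, 3.03387.
Z = Σ gᵢe^(−Eᵢ/kT) = 2·e^(−0) + 1·e^(−3.03387) = 2.00000 + 0.0481290 = 2.04813.
⟨E⟩ = Σ Eᵢ gᵢe^(−Eᵢ/kT) / Z = (0·2.00000 + 549·0.0481290) / 2.04813 = 12.90 meV.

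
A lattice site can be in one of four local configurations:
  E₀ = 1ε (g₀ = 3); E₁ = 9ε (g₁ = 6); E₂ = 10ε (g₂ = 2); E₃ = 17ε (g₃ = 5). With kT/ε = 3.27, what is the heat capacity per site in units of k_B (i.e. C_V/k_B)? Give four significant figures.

1.110

Eᵢ/kT = 0.305810, 2.75229, 3.05810, 5.19878.
Z = Σ gᵢe^(−Eᵢ/kT) = 3·e^(−0.305810) + 6·e^(−2.75229) + 2·e^(−3.05810) + 5·e^(−5.19878) = 2.20958 + 0.382690 + 0.0939537 + 0.0276165 = 2.71384.
⟨E⟩ = 2.60251 ε, ⟨E²⟩ = 18.6393 ε².
C_V/k_B = (⟨E²⟩ − ⟨E⟩²)/(kT)² = (18.6393 − 6.77306)/10.6929 = 1.110.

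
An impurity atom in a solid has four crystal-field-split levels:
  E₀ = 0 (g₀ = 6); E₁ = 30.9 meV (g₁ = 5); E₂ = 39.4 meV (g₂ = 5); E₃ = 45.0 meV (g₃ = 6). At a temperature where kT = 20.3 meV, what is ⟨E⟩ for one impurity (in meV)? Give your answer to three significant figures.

Eᵢ/kT = 0, 1.5222, 1.9409, 2.2167.
Z = Σ gᵢe^(−Eᵢ/kT) = 6·e^(−0) + 5·e^(−1.5222) + 5·e^(−1.9409) + 6·e^(−2.2167) = 6.0000 + 1.0912 + 0.71787 + 0.65381 = 8.4629.
⟨E⟩ = Σ Eᵢ gᵢe^(−Eᵢ/kT) / Z = (0·6.0000 + 30.9·1.0912 + 39.4·0.71787 + 45.0·0.65381) / 8.4629 = 10.8 meV.

10.8 meV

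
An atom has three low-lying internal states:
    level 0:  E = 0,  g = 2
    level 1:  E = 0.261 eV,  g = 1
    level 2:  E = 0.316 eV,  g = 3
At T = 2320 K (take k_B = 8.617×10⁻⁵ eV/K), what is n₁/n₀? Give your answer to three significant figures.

k_BT = 8.617×10⁻⁵ × 2320 K = 0.19991 eV.
n₁/n₀ = (g₁/g₀) exp[−(E₁−E₀)/kT] = (1/2) × exp(−(0.261 eV)/(0.19991 eV)) = (1/2) × exp(-1.3056) = 0.136.

0.136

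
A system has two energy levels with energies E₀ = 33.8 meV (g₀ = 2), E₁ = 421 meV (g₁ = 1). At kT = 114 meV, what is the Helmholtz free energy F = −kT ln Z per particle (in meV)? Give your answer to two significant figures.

-47 meV

Eᵢ/kT = 0.2965, 3.693.
Z = Σ gᵢe^(−Eᵢ/kT) = 2·e^(−0.2965) + 1·e^(−3.693) = 1.487 + 0.02490 = 1.512.
F = −kT ln Z = −114 × ln(1.512) = −114 × 0.4134 = -47 meV.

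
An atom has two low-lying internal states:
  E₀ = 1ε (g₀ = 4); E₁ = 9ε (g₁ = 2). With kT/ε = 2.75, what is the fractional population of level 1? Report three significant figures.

0.0265

Eᵢ/kT = 0.36364, 3.2727.
Z = Σ gᵢe^(−Eᵢ/kT) = 4·e^(−0.36364) + 2·e^(−3.2727) = 2.7806 + 0.075808 = 2.8564.
P₁ = g₁ e^(−E₁/kT) / Z = 0.075808/2.8564 = 0.0265.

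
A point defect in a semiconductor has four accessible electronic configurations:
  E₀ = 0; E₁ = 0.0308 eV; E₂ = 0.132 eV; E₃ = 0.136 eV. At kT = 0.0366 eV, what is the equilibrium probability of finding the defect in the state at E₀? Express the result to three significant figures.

Eᵢ/kT = 0, 0.84153, 3.6066, 3.7158.
Z = Σ e^(−Eᵢ/kT) = e^(−0) + e^(−0.84153) + e^(−3.6066) + e^(−3.7158) = 1.0000 + 0.43105 + 0.027144 + 0.024336 = 1.4825.
P₀ = e^(−E₀/kT) / Z = 1.0000/1.4825 = 0.675.

0.675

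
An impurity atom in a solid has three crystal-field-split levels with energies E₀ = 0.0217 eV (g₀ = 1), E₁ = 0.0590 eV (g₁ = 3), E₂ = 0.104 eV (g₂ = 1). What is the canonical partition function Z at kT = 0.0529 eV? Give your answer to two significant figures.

Z = 1.8

Eᵢ/kT = 0.4102, 1.115, 1.966.
Z = Σ gᵢe^(−Eᵢ/kT) = 1·e^(−0.4102) + 3·e^(−1.115) + 1·e^(−1.966) = 0.6635 + 0.9837 + 0.1400 = 1.787.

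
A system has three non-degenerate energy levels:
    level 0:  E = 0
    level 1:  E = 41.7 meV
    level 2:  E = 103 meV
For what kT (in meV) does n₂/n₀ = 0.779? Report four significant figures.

n₂/n₀ = exp[−(E₂−E₀)/kT] = 0.779.
⇒ (E₂−E₀)/kT = ln(1/0.779) = ln(1.28370) = 0.249747.
kT = 103 meV / 0.249747 = 412.4 meV.

412.4 meV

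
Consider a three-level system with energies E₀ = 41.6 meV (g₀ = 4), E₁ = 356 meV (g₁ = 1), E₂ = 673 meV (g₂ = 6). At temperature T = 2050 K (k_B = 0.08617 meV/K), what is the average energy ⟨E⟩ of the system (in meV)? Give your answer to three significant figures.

k_BT = 0.08617 × 2050 K = 176.65 meV.
Eᵢ/kT = 0.23549, 2.0153, 3.8098.
Z = Σ gᵢe^(−Eᵢ/kT) = 4·e^(−0.23549) + 1·e^(−2.0153) + 6·e^(−3.8098) = 3.1607 + 0.13328 + 0.13292 = 3.4269.
⟨E⟩ = Σ Eᵢ gᵢe^(−Eᵢ/kT) / Z = (41.6·3.1607 + 356·0.13328 + 673·0.13292) / 3.4269 = 78.3 meV.

78.3 meV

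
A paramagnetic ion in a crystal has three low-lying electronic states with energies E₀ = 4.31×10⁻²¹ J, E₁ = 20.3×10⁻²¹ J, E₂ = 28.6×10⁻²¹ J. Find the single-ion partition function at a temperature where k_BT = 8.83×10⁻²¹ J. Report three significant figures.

Eᵢ/kT = 0.48811, 2.2990, 3.2390.
Z = Σ e^(−Eᵢ/kT) = e^(−0.48811) + e^(−2.2990) + e^(−3.2390) = 0.61379 + 0.10036 + 0.039203 = 0.75335.

Z = 0.753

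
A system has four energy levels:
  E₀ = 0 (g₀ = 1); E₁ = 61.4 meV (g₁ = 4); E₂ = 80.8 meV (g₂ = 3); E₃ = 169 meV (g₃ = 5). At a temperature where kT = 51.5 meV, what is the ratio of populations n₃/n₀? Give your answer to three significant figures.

0.188

n₃/n₀ = (g₃/g₀) exp[−(E₃−E₀)/kT] = (5/1) × exp(−(169 meV)/(51.5 meV)) = (5/1) × exp(-3.2816) = 0.188.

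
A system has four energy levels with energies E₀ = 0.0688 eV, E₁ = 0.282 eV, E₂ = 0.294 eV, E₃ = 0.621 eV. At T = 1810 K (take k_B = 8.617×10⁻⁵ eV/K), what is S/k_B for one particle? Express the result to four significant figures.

0.9396

k_BT = 8.617×10⁻⁵ × 1810 K = 0.155968 eV.
Eᵢ/kT = 0.441116, 1.80806, 1.88500, 3.98159.
Z = Σ e^(−Eᵢ/kT) = e^(−0.441116) + e^(−1.80806) + e^(−1.88500) + e^(−3.98159) = 0.643318 + 0.163972 + 0.151829 + 0.0186560 = 0.977775.
⟨E⟩ = Σ EᵢPᵢ = 0.150059 eV.
S/k_B = ln Z + ⟨E⟩/kT = ln(0.977775) + 0.150059/0.155968 = -0.0224757 + 0.962114 = 0.9396.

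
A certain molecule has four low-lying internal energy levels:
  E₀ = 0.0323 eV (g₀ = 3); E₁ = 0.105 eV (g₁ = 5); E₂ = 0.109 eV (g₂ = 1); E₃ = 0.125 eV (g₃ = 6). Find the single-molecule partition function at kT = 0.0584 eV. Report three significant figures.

Z = 3.41

Eᵢ/kT = 0.55308, 1.7979, 1.8664, 2.1404.
Z = Σ gᵢe^(−Eᵢ/kT) = 3·e^(−0.55308) + 5·e^(−1.7979) + 1·e^(−1.8664) + 6·e^(−2.1404) = 1.7255 + 0.82823 + 0.15468 + 0.70565 = 3.4141.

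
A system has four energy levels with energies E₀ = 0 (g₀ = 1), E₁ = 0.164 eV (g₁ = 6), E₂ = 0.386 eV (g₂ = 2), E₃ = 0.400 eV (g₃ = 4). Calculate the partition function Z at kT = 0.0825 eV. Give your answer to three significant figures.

Z = 1.87

Eᵢ/kT = 0, 1.9879, 4.6788, 4.8485.
Z = Σ gᵢe^(−Eᵢ/kT) = 1·e^(−0) + 6·e^(−1.9879) + 2·e^(−4.6788) + 4·e^(−4.8485) = 1.0000 + 0.82190 + 0.018580 + 0.031361 = 1.8718.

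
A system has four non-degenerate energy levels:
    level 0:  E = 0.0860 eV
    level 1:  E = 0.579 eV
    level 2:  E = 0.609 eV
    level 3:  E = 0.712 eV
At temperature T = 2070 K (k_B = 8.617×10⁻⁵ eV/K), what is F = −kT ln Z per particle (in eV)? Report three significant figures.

k_BT = 8.617×10⁻⁵ × 2070 K = 0.17837 eV.
Eᵢ/kT = 0.48214, 3.2461, 3.4143, 3.9917.
Z = Σ e^(−Eᵢ/kT) = e^(−0.48214) + e^(−3.2461) + e^(−3.4143) + e^(−3.9917) = 0.61746 + 0.038926 + 0.032899 + 0.018468 = 0.70775.
F = −kT ln Z = −0.17837 × ln(0.70775) = −0.17837 × -0.34566 = 0.0617 eV.

0.0617 eV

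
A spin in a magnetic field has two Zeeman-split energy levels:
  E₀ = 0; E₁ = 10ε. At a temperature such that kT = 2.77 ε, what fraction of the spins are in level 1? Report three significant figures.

Eᵢ/kT = 0, 3.6101.
Z = Σ e^(−Eᵢ/kT) = e^(−0) + e^(−3.6101) = 1.0000 + 0.027049 = 1.0270.
P₁ = e^(−E₁/kT) / Z = 0.027049/1.0270 = 0.0263.

0.0263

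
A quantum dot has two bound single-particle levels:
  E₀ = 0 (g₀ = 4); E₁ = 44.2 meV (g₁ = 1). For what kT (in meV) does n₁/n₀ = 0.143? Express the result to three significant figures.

n₁/n₀ = (g₁/g₀) exp[−(E₁−E₀)/kT] = 0.143.
⇒ (E₁−E₀)/kT = ln((1/4)/0.143) = ln(1.7483) = 0.55864.
kT = 44.2 meV / 0.55864 = 79.1 meV.

79.1 meV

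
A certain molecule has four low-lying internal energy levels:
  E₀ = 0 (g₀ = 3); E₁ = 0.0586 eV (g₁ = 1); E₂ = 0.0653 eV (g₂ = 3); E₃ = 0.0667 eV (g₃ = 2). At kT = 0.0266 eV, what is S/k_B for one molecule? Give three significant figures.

1.63

Eᵢ/kT = 0, 2.2030, 2.4549, 2.5075.
Z = Σ gᵢe^(−Eᵢ/kT) = 3·e^(−0) + 1·e^(−2.2030) + 3·e^(−2.4549) + 2·e^(−2.5075) = 3.0000 + 0.11047 + 0.25762 + 0.16294 = 3.5310.
⟨E⟩ = Σ EᵢPᵢ = 0.0096755 eV.
S/k_B = ln Z + ⟨E⟩/kT = ln(3.5310) + 0.0096755/0.0266 = 1.2616 + 0.36374 = 1.63.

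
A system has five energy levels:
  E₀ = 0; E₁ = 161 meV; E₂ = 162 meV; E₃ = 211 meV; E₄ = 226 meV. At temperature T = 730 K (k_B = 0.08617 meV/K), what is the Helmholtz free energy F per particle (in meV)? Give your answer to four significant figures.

-12.30 meV

k_BT = 0.08617 × 730 K = 62.9041 meV.
Eᵢ/kT = 0, 2.55945, 2.57535, 3.35431, 3.59277.
Z = Σ e^(−Eᵢ/kT) = e^(−0) + e^(−2.55945) + e^(−2.57535) + e^(−3.35431) + e^(−3.59277) = 1.00000 + 0.0773473 + 0.0761272 + 0.0349335 + 0.0275220 = 1.21593.
F = −kT ln Z = −62.9041 × ln(1.21593) = −62.9041 × 0.195509 = -12.30 meV.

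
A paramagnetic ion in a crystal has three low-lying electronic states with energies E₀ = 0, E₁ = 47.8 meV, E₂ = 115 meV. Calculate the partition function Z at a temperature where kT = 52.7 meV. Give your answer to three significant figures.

Eᵢ/kT = 0, 0.90702, 2.1822.
Z = Σ e^(−Eᵢ/kT) = e^(−0) + e^(−0.90702) + e^(−2.1822) = 1.0000 + 0.40373 + 0.11279 = 1.5165.

Z = 1.52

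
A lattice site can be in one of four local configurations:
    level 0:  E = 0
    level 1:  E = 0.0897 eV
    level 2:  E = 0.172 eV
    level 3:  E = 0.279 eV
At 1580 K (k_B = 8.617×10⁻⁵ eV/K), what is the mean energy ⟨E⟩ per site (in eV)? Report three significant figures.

0.0679 eV

k_BT = 8.617×10⁻⁵ × 1580 K = 0.13615 eV.
Eᵢ/kT = 0, 0.65883, 1.2633, 2.0492.
Z = Σ e^(−Eᵢ/kT) = e^(−0) + e^(−0.65883) + e^(−1.2633) + e^(−2.0492) = 1.0000 + 0.51746 + 0.28272 + 0.12884 = 1.9290.
⟨E⟩ = Σ Eᵢ e^(−Eᵢ/kT) / Z = (0·1.0000 + 0.0897·0.51746 + 0.172·0.28272 + 0.279·0.12884) / 1.9290 = 0.0679 eV.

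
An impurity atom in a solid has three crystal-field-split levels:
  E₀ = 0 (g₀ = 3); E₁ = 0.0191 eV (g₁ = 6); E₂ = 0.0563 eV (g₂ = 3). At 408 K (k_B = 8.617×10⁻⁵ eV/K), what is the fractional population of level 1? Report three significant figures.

0.492

k_BT = 8.617×10⁻⁵ × 408 K = 0.035157 eV.
Eᵢ/kT = 0, 0.54328, 1.6014.
Z = Σ gᵢe^(−Eᵢ/kT) = 3·e^(−0) + 6·e^(−0.54328) + 3·e^(−1.6014) = 3.0000 + 3.4850 + 0.60484 = 7.0898.
P₁ = g₁ e^(−E₁/kT) / Z = 3.4850/7.0898 = 0.492.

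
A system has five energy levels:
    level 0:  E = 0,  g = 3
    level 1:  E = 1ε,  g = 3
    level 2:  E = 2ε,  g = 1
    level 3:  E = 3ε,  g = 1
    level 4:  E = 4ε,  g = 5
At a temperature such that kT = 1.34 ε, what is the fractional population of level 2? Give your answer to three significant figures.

Eᵢ/kT = 0, 0.74627, 1.4925, 2.2388, 2.9851.
Z = Σ gᵢe^(−Eᵢ/kT) = 3·e^(−0) + 3·e^(−0.74627) + 1·e^(−1.4925) + 1·e^(−2.2388) + 5·e^(−2.9851) = 3.0000 + 1.4224 + 0.22481 + 0.10659 + 0.25267 = 5.0065.
P₂ = g₂ e^(−E₂/kT) / Z = 0.22481/5.0065 = 0.0449.

0.0449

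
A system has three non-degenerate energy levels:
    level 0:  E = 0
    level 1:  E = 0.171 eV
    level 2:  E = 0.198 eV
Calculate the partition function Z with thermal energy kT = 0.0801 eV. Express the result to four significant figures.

Z = 1.203

Eᵢ/kT = 0, 2.13483, 2.47191.
Z = Σ e^(−Eᵢ/kT) = e^(−0) + e^(−2.13483) + e^(−2.47191) = 1.00000 + 0.118265 + 0.0844235 = 1.20269.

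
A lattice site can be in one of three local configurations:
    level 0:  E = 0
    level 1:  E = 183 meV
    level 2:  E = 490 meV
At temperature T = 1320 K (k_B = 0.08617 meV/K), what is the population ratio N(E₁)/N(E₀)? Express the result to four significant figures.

0.2001

k_BT = 0.08617 × 1320 K = 113.744 meV.
n₁/n₀ = exp[−(E₁−E₀)/kT] = exp(−(183 meV)/(113.744 meV)) = exp(-1.60888) = 0.2001.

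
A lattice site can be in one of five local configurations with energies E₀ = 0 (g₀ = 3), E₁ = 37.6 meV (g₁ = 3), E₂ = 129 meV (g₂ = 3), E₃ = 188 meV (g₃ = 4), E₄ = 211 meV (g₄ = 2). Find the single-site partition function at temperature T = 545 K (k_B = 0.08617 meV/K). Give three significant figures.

k_BT = 0.08617 × 545 K = 46.963 meV.
Eᵢ/kT = 0, 0.80063, 2.7468, 4.0032, 4.4929.
Z = Σ gᵢe^(−Eᵢ/kT) = 3·e^(−0) + 3·e^(−0.80063) + 3·e^(−2.7468) + 4·e^(−4.0032) + 2·e^(−4.4929) = 3.0000 + 1.3471 + 0.19240 + 0.073028 + 0.022376 = 4.6349.

Z = 4.63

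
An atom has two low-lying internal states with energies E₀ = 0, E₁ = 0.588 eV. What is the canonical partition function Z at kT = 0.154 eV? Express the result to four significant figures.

Z = 1.022

Eᵢ/kT = 0, 3.81818.
Z = Σ e^(−Eᵢ/kT) = e^(−0) + e^(−3.81818) = 1.00000 + 0.0219677 = 1.02197.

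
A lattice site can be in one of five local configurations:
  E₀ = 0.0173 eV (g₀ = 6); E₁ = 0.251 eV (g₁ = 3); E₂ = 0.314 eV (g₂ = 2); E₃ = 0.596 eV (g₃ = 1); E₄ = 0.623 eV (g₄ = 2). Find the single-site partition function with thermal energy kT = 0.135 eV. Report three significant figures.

Z = 5.97

Eᵢ/kT = 0.12815, 1.8593, 2.3259, 4.4148, 4.6148.
Z = Σ gᵢe^(−Eᵢ/kT) = 6·e^(−0.12815) + 3·e^(−1.8593) + 2·e^(−2.3259) + 1·e^(−4.4148) + 2·e^(−4.6148) = 5.2783 + 0.46734 + 0.19539 + 0.012097 + 0.019808 = 5.9729.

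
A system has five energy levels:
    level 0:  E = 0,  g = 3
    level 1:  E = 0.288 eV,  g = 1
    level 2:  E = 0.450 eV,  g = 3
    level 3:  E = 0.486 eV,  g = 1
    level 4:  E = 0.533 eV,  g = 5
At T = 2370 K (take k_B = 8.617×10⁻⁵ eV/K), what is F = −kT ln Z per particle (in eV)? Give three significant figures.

k_BT = 8.617×10⁻⁵ × 2370 K = 0.20422 eV.
Eᵢ/kT = 0, 1.4102, 2.2035, 2.3798, 2.6099.
Z = Σ gᵢe^(−Eᵢ/kT) = 3·e^(−0) + 1·e^(−1.4102) + 3·e^(−2.2035) + 1·e^(−2.3798) + 5·e^(−2.6099) = 3.0000 + 0.24409 + 0.33125 + 0.092569 + 0.36771 = 4.0356.
F = −kT ln Z = −0.20422 × ln(4.0356) = −0.20422 × 1.3952 = -0.285 eV.

-0.285 eV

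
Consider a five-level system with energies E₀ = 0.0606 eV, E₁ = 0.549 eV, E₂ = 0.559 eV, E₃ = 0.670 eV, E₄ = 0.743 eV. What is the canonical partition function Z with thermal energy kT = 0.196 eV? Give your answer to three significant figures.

Z = 0.908

Eᵢ/kT = 0.30918, 2.8010, 2.8520, 3.4184, 3.7908.
Z = Σ e^(−Eᵢ/kT) = e^(−0.30918) + e^(−2.8010) + e^(−2.8520) + e^(−3.4184) + e^(−3.7908) = 0.73405 + 0.060749 + 0.057729 + 0.032765 + 0.022578 = 0.90787.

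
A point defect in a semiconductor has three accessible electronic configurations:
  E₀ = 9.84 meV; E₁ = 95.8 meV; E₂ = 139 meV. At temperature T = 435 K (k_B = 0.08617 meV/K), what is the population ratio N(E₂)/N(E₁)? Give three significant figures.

k_BT = 0.08617 × 435 K = 37.484 meV.
n₂/n₁ = exp[−(E₂−E₁)/kT] = exp(−(43.2 meV)/(37.484 meV)) = exp(-1.1525) = 0.316.

0.316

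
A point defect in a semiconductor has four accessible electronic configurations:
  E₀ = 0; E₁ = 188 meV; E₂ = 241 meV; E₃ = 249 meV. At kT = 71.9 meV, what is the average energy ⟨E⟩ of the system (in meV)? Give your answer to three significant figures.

26.3 meV

Eᵢ/kT = 0, 2.6147, 3.3519, 3.4631.
Z = Σ e^(−Eᵢ/kT) = e^(−0) + e^(−2.6147) + e^(−3.3519) + e^(−3.4631) = 1.0000 + 0.073190 + 0.035018 + 0.031332 = 1.1395.
⟨E⟩ = Σ Eᵢ e^(−Eᵢ/kT) / Z = (0·1.0000 + 188·0.073190 + 241·0.035018 + 249·0.031332) / 1.1395 = 26.3 meV.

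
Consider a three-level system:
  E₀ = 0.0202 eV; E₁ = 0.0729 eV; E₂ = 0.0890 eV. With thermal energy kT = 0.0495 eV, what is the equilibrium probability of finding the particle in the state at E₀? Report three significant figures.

0.627

Eᵢ/kT = 0.40808, 1.4727, 1.7980.
Z = Σ e^(−Eᵢ/kT) = e^(−0.40808) + e^(−1.4727) + e^(−1.7980) = 0.66493 + 0.22931 + 0.16563 = 1.0599.
P₀ = e^(−E₀/kT) / Z = 0.66493/1.0599 = 0.627.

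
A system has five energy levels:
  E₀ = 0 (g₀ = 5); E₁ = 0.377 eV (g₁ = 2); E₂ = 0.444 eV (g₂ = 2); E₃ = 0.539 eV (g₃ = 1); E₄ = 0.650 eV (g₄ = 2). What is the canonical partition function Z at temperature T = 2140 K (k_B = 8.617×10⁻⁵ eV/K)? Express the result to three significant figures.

k_BT = 8.617×10⁻⁵ × 2140 K = 0.18440 eV.
Eᵢ/kT = 0, 2.0445, 2.4078, 2.9230, 3.5249.
Z = Σ gᵢe^(−Eᵢ/kT) = 5·e^(−0) + 2·e^(−2.0445) + 2·e^(−2.4078) + 1·e^(−2.9230) + 2·e^(−3.5249) = 5.0000 + 0.25889 + 0.18003 + 0.053772 + 0.058910 = 5.5516.

Z = 5.55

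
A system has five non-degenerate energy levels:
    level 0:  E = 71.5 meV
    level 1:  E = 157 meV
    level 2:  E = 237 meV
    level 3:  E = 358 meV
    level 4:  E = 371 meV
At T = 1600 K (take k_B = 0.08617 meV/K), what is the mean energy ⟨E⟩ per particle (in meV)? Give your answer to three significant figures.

151 meV

k_BT = 0.08617 × 1600 K = 137.87 meV.
Eᵢ/kT = 0.51860, 1.1388, 1.7190, 2.5966, 2.6909.
Z = Σ e^(−Eᵢ/kT) = e^(−0.51860) + e^(−1.1388) + e^(−1.7190) + e^(−2.5966) + e^(−2.6909) = 0.59535 + 0.32020 + 0.17925 + 0.074527 + 0.067820 = 1.2371.
⟨E⟩ = Σ Eᵢ e^(−Eᵢ/kT) / Z = (71.5·0.59535 + 157·0.32020 + 237·0.17925 + 358·0.074527 + 371·0.067820) / 1.2371 = 151 meV.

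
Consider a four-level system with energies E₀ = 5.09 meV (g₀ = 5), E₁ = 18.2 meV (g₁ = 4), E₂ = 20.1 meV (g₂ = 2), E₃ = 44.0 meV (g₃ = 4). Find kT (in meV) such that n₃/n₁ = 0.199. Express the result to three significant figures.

n₃/n₁ = (g₃/g₁) exp[−(E₃−E₁)/kT] = 0.199.
⇒ (E₃−E₁)/kT = ln((4/4)/0.199) = ln(5.0251) = 1.6144.
kT = 25.8 meV / 1.6144 = 16.0 meV.

16.0 meV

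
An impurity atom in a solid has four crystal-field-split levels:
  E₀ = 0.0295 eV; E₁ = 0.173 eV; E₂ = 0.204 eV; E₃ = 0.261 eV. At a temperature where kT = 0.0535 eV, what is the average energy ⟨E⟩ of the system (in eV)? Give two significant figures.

0.047 eV

Eᵢ/kT = 0.5514, 3.234, 3.813, 4.879.
Z = Σ e^(−Eᵢ/kT) = e^(−0.5514) + e^(−3.234) + e^(−3.813) + e^(−4.879) = 0.5761 + 0.03940 + 0.02208 + 0.007605 = 0.6452.
⟨E⟩ = Σ Eᵢ e^(−Eᵢ/kT) / Z = (0.0295·0.5761 + 0.173·0.03940 + 0.204·0.02208 + 0.261·0.007605) / 0.6452 = 0.047 eV.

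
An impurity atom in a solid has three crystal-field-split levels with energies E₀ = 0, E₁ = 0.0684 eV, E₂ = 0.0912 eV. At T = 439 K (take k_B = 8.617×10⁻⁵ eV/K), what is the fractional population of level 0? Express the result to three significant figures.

k_BT = 8.617×10⁻⁵ × 439 K = 0.037829 eV.
Eᵢ/kT = 0, 1.8081, 2.4108.
Z = Σ e^(−Eᵢ/kT) = e^(−0) + e^(−1.8081) + e^(−2.4108) = 1.0000 + 0.16397 + 0.089743 = 1.2537.
P₀ = e^(−E₀/kT) / Z = 1.0000/1.2537 = 0.798.

0.798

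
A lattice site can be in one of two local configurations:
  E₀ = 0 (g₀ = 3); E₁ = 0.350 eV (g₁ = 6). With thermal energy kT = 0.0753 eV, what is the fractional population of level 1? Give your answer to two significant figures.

Eᵢ/kT = 0, 4.648.
Z = Σ gᵢe^(−Eᵢ/kT) = 3·e^(−0) + 6·e^(−4.648) = 3.000 + 0.05748 = 3.057.
P₁ = g₁ e^(−E₁/kT) / Z = 0.05748/3.057 = 0.019.

0.019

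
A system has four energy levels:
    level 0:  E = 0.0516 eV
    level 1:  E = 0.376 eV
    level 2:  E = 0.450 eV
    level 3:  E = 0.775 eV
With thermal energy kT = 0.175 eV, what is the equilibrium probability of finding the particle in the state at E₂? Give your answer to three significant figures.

Eᵢ/kT = 0.29486, 2.1486, 2.5714, 4.4286.
Z = Σ e^(−Eᵢ/kT) = e^(−0.29486) + e^(−2.1486) + e^(−2.5714) + e^(−4.4286) = 0.74464 + 0.11665 + 0.076428 + 0.011931 = 0.94965.
P₂ = e^(−E₂/kT) / Z = 0.076428/0.94965 = 0.0805.

0.0805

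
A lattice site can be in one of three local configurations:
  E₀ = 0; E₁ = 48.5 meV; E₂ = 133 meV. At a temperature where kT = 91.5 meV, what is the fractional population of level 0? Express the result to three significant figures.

0.549

Eᵢ/kT = 0, 0.53005, 1.4536.
Z = Σ e^(−Eᵢ/kT) = e^(−0) + e^(−0.53005) + e^(−1.4536) = 1.0000 + 0.58858 + 0.23373 = 1.8223.
P₀ = e^(−E₀/kT) / Z = 1.0000/1.8223 = 0.549.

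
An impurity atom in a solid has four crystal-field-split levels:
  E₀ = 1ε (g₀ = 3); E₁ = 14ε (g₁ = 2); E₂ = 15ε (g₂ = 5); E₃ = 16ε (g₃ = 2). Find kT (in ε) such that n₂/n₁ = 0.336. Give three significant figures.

0.498 ε

n₂/n₁ = (g₂/g₁) exp[−(E₂−E₁)/kT] = 0.336.
⇒ (E₂−E₁)/kT = ln((5/2)/0.336) = ln(7.4405) = 2.0069.
kT = 1ε / 2.0069 = 0.498 ε.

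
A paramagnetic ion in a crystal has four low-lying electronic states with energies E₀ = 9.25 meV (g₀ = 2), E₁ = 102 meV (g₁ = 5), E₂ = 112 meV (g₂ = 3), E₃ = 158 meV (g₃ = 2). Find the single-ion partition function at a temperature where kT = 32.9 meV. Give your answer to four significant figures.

Eᵢ/kT = 0.281155, 3.10030, 3.40426, 4.80243.
Z = Σ gᵢe^(−Eᵢ/kT) = 2·e^(−0.281155) + 5·e^(−3.10030) + 3·e^(−3.40426) + 2·e^(−4.80243) = 1.50982 + 0.225178 + 0.0996942 + 0.0164195 = 1.85111.

Z = 1.851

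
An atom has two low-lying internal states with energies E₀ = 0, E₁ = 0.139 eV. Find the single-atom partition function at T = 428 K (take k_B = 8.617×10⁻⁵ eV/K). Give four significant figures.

k_BT = 8.617×10⁻⁵ × 428 K = 0.0368808 eV.
Eᵢ/kT = 0, 3.76890.
Z = Σ e^(−Eᵢ/kT) = e^(−0) + e^(−3.76890) = 1.00000 + 0.0230774 = 1.02308.

Z = 1.023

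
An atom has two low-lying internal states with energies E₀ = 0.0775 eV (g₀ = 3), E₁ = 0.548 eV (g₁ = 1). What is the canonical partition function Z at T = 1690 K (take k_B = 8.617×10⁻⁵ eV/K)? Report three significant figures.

Z = 1.79

k_BT = 8.617×10⁻⁵ × 1690 K = 0.14563 eV.
Eᵢ/kT = 0.53217, 3.7630.
Z = Σ gᵢe^(−Eᵢ/kT) = 3·e^(−0.53217) + 1·e^(−3.7630) = 1.7620 + 0.023214 = 1.7852.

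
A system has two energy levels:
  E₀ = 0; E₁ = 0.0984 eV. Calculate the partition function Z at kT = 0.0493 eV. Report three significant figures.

Z = 1.14

Eᵢ/kT = 0, 1.9959.
Z = Σ e^(−Eᵢ/kT) = e^(−0) + e^(−1.9959) = 1.0000 + 0.13589 = 1.1359.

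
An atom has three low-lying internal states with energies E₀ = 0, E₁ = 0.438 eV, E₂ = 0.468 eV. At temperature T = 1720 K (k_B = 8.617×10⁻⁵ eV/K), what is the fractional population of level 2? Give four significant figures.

0.03885

k_BT = 8.617×10⁻⁵ × 1720 K = 0.148212 eV.
Eᵢ/kT = 0, 2.95523, 3.15764.
Z = Σ e^(−Eᵢ/kT) = e^(−0) + e^(−2.95523) + e^(−3.15764) = 1.00000 + 0.0520667 + 0.0425260 = 1.09459.
P₂ = e^(−E₂/kT) / Z = 0.0425260/1.09459 = 0.03885.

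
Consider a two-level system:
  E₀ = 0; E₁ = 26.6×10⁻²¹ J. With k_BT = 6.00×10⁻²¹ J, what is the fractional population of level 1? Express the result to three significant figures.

Eᵢ/kT = 0, 4.4333.
Z = Σ e^(−Eᵢ/kT) = e^(−0) + e^(−4.4333) = 1.0000 + 0.011875 = 1.0119.
P₁ = e^(−E₁/kT) / Z = 0.011875/1.0119 = 0.0117.

0.0117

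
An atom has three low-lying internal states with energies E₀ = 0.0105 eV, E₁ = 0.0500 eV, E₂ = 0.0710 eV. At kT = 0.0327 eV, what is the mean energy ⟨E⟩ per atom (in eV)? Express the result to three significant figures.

Eᵢ/kT = 0.32110, 1.5291, 2.1713.
Z = Σ e^(−Eᵢ/kT) = e^(−0.32110) + e^(−1.5291) + e^(−2.1713) = 0.72535 + 0.21673 + 0.11403 = 1.0561.
⟨E⟩ = Σ Eᵢ e^(−Eᵢ/kT) / Z = (0.0105·0.72535 + 0.0500·0.21673 + 0.0710·0.11403) / 1.0561 = 0.0251 eV.

0.0251 eV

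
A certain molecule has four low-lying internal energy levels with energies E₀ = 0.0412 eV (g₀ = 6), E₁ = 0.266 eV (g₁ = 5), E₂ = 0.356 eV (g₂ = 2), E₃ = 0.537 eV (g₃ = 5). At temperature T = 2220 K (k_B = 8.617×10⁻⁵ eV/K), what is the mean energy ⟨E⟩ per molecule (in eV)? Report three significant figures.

k_BT = 8.617×10⁻⁵ × 2220 K = 0.19130 eV.
Eᵢ/kT = 0.21537, 1.3905, 1.8610, 2.8071.
Z = Σ gᵢe^(−Eᵢ/kT) = 6·e^(−0.21537) + 5·e^(−1.3905) + 2·e^(−1.8610) + 5·e^(−2.8071) = 4.8375 + 1.2448 + 0.31103 + 0.30190 = 6.6952.
⟨E⟩ = Σ Eᵢ gᵢe^(−Eᵢ/kT) / Z = (0.0412·4.8375 + 0.266·1.2448 + 0.356·0.31103 + 0.537·0.30190) / 6.6952 = 0.120 eV.

0.120 eV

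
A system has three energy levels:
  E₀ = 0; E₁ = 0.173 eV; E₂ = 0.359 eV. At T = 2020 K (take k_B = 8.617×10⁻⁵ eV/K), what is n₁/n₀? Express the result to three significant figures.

0.370

k_BT = 8.617×10⁻⁵ × 2020 K = 0.17406 eV.
n₁/n₀ = exp[−(E₁−E₀)/kT] = exp(−(0.173 eV)/(0.17406 eV)) = exp(-0.99391) = 0.370.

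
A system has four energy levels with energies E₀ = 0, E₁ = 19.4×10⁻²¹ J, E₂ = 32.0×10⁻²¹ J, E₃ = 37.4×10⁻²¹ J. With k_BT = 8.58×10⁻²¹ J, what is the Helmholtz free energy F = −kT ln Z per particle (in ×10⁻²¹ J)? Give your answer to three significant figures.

-1.13 ×10⁻²¹ J

Eᵢ/kT = 0, 2.2611, 3.7296, 4.3590.
Z = Σ e^(−Eᵢ/kT) = e^(−0) + e^(−2.2611) + e^(−3.7296) + e^(−4.3590) = 1.0000 + 0.10424 + 0.024002 + 0.012791 = 1.1410.
F = −kT ln Z = −8.58 × ln(1.1410) = −8.58 × 0.13191 = -1.13 ×10⁻²¹ J.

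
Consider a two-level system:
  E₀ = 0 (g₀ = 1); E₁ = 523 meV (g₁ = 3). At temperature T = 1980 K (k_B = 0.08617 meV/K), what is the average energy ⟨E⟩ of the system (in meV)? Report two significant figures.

k_BT = 0.08617 × 1980 K = 170.6 meV.
Eᵢ/kT = 0, 3.066.
Z = Σ gᵢe^(−Eᵢ/kT) = 1·e^(−0) + 3·e^(−3.066) = 1.000 + 0.1398 = 1.140.
⟨E⟩ = Σ Eᵢ gᵢe^(−Eᵢ/kT) / Z = (0·1.000 + 523·0.1398) / 1.140 = 64 meV.

64 meV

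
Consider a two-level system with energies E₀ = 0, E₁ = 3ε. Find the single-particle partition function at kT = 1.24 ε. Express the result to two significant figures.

Eᵢ/kT = 0, 2.419.
Z = Σ e^(−Eᵢ/kT) = e^(−0) + e^(−2.419) = 1.000 + 0.08901 = 1.089.

Z = 1.1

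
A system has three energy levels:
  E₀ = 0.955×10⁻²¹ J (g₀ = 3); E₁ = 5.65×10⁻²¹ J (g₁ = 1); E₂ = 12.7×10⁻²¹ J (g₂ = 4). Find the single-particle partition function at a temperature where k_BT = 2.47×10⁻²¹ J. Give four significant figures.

Z = 2.163

Eᵢ/kT = 0.386640, 2.28745, 5.14170.
Z = Σ gᵢe^(−Eᵢ/kT) = 3·e^(−0.386640) + 1·e^(−2.28745) + 4·e^(−5.14170) = 2.03801 + 0.101525 + 0.0233910 = 2.16293.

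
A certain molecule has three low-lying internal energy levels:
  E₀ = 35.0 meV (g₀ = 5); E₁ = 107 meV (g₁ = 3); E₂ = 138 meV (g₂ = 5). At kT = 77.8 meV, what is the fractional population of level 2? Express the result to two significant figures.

0.18

Eᵢ/kT = 0.4499, 1.375, 1.774.
Z = Σ gᵢe^(−Eᵢ/kT) = 5·e^(−0.4499) + 3·e^(−1.375) + 5·e^(−1.774) = 3.188 + 0.7585 + 0.8483 = 4.795.
P₂ = g₂ e^(−E₂/kT) / Z = 0.8483/4.795 = 0.18.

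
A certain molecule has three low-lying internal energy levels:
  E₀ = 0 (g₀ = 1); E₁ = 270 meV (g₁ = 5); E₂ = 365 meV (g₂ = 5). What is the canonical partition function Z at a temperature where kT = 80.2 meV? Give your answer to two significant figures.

Z = 1.2

Eᵢ/kT = 0, 3.367, 4.551.
Z = Σ gᵢe^(−Eᵢ/kT) = 1·e^(−0) + 5·e^(−3.367) + 5·e^(−4.551) = 1.000 + 0.1725 + 0.05278 = 1.225.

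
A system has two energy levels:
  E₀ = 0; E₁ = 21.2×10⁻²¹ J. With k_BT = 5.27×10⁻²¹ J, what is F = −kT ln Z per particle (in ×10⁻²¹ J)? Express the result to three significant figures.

Eᵢ/kT = 0, 4.0228.
Z = Σ e^(−Eᵢ/kT) = e^(−0) + e^(−4.0228) = 1.0000 + 0.017903 = 1.0179.
F = −kT ln Z = −5.27 × ln(1.0179) = −5.27 × 0.017742 = -0.0935 ×10⁻²¹ J.

-0.0935 ×10⁻²¹ J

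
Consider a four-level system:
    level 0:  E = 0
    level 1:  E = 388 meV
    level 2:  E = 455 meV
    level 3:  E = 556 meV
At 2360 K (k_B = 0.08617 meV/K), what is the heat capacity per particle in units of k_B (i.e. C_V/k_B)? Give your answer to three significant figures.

0.901

k_BT = 0.08617 × 2360 K = 203.36 meV.
Eᵢ/kT = 0, 1.9079, 2.2374, 2.7341.
Z = Σ e^(−Eᵢ/kT) = e^(−0) + e^(−1.9079) + e^(−2.2374) + e^(−2.7341) = 1.0000 + 0.14839 + 0.10674 + 0.064952 = 1.3201.
⟨E⟩ = 107.76 meV, ⟨E²⟩ = 48872 meV².
C_V/k_B = (⟨E²⟩ − ⟨E⟩²)/(kT)² = (48872 − 11612)/41355 = 0.901.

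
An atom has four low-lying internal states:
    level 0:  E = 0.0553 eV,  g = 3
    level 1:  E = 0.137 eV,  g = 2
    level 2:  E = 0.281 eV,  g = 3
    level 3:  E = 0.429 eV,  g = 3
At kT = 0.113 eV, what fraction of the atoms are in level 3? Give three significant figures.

Eᵢ/kT = 0.48938, 1.2124, 2.4867, 3.7965.
Z = Σ gᵢe^(−Eᵢ/kT) = 3·e^(−0.48938) + 2·e^(−1.2124) + 3·e^(−2.4867) + 3·e^(−3.7965) = 1.8390 + 0.59496 + 0.24955 + 0.067348 = 2.7509.
P₃ = g₃ e^(−E₃/kT) / Z = 0.067348/2.7509 = 0.0245.

0.0245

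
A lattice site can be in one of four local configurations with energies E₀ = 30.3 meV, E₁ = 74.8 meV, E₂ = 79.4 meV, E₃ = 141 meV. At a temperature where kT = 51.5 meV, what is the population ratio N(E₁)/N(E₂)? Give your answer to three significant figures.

n₁/n₂ = exp[−(E₁−E₂)/kT] = exp(−(-4.6 meV)/(51.5 meV)) = exp(0.089320) = 1.09.

1.09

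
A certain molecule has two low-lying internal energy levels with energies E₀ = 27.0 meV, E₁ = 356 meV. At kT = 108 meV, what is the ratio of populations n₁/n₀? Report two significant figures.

n₁/n₀ = exp[−(E₁−E₀)/kT] = exp(−(329.0 meV)/(108 meV)) = exp(-3.046) = 0.048.

0.048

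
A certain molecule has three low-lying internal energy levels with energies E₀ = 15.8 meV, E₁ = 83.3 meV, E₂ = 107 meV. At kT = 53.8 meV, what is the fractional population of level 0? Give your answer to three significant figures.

Eᵢ/kT = 0.29368, 1.5483, 1.9888.
Z = Σ e^(−Eᵢ/kT) = e^(−0.29368) + e^(−1.5483) + e^(−1.9888) = 0.74552 + 0.21261 + 0.13686 = 1.0950.
P₀ = e^(−E₀/kT) / Z = 0.74552/1.0950 = 0.681.

0.681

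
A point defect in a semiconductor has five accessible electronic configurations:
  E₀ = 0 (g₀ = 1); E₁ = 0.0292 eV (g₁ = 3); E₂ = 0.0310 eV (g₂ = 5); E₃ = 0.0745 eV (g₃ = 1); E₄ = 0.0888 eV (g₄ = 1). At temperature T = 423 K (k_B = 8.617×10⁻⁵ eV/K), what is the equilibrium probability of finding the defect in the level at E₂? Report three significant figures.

k_BT = 8.617×10⁻⁵ × 423 K = 0.036450 eV.
Eᵢ/kT = 0, 0.80110, 0.85048, 2.0439, 2.4362.
Z = Σ gᵢe^(−Eᵢ/kT) = 1·e^(−0) + 3·e^(−0.80110) + 5·e^(−0.85048) + 1·e^(−2.0439) + 1·e^(−2.4362) = 1.0000 + 1.3465 + 2.1360 + 0.12952 + 0.087493 = 4.6995.
P₂ = g₂ e^(−E₂/kT) / Z = 2.1360/4.6995 = 0.455.

0.455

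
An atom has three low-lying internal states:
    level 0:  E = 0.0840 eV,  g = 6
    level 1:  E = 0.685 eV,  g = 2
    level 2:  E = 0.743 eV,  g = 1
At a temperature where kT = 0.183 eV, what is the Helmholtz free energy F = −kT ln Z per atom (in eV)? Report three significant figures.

Eᵢ/kT = 0.45902, 3.7432, 4.0601.
Z = Σ gᵢe^(−Eᵢ/kT) = 6·e^(−0.45902) + 2·e^(−3.7432) + 1·e^(−4.0601) = 3.7914 + 0.047356 + 0.017247 = 3.8560.
F = −kT ln Z = −0.183 × ln(3.8560) = −0.183 × 1.3496 = -0.247 eV.

-0.247 eV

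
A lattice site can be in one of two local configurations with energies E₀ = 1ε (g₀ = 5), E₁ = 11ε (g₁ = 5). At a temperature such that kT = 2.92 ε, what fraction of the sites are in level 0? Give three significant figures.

0.968

Eᵢ/kT = 0.34247, 3.7671.
Z = Σ gᵢe^(−Eᵢ/kT) = 5·e^(−0.34247) + 5·e^(−3.7671) = 3.5501 + 0.11560 = 3.6657.
P₀ = g₀ e^(−E₀/kT) / Z = 3.5501/3.6657 = 0.968.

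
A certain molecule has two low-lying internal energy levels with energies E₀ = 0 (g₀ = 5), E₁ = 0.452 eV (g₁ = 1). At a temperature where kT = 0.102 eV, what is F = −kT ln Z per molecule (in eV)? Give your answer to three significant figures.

Eᵢ/kT = 0, 4.4314.
Z = Σ gᵢe^(−Eᵢ/kT) = 5·e^(−0) + 1·e^(−4.4314) = 5.0000 + 0.011898 = 5.0119.
F = −kT ln Z = −0.102 × ln(5.0119) = −0.102 × 1.6118 = -0.164 eV.

-0.164 eV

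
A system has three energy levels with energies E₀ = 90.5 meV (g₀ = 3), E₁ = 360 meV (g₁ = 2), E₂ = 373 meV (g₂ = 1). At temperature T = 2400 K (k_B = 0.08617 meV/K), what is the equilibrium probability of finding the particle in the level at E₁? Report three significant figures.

0.143

k_BT = 0.08617 × 2400 K = 206.81 meV.
Eᵢ/kT = 0.43760, 1.7407, 1.8036.
Z = Σ gᵢe^(−Eᵢ/kT) = 3·e^(−0.43760) + 2·e^(−1.7407) + 1·e^(−1.8036) = 1.9368 + 0.35080 + 0.16470 = 2.4523.
P₁ = g₁ e^(−E₁/kT) / Z = 0.35080/2.4523 = 0.143.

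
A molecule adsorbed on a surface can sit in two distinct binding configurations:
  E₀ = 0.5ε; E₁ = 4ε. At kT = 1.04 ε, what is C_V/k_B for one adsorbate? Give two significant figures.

0.37

Eᵢ/kT = 0.4808, 3.846.
Z = Σ e^(−Eᵢ/kT) = e^(−0.4808) + e^(−3.846) = 0.6183 + 0.02137 = 0.6397.
⟨E⟩ = 0.6169 ε, ⟨E²⟩ = 0.7761 ε².
C_V/k_B = (⟨E²⟩ − ⟨E⟩²)/(kT)² = (0.7761 − 0.3806)/1.082 = 0.37.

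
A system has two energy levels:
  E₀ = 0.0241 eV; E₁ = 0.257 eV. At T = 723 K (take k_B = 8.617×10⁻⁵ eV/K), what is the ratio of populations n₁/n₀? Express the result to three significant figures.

k_BT = 8.617×10⁻⁵ × 723 K = 0.062301 eV.
n₁/n₀ = exp[−(E₁−E₀)/kT] = exp(−(0.2329 eV)/(0.062301 eV)) = exp(-3.7383) = 0.0238.

0.0238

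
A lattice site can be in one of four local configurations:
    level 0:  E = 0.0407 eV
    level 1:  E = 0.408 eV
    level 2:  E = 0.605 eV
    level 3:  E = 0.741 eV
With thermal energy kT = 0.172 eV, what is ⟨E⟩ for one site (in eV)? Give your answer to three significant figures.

0.106 eV

Eᵢ/kT = 0.23663, 2.3721, 3.5174, 4.3081.
Z = Σ e^(−Eᵢ/kT) = e^(−0.23663) + e^(−2.3721) + e^(−3.5174) + e^(−4.3081) = 0.78928 + 0.093285 + 0.029676 + 0.013459 = 0.92570.
⟨E⟩ = Σ Eᵢ e^(−Eᵢ/kT) / Z = (0.0407·0.78928 + 0.408·0.093285 + 0.605·0.029676 + 0.741·0.013459) / 0.92570 = 0.106 eV.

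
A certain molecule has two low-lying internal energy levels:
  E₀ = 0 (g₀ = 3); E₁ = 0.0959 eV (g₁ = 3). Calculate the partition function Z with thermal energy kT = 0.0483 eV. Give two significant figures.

Z = 3.4

Eᵢ/kT = 0, 1.986.
Z = Σ gᵢe^(−Eᵢ/kT) = 3·e^(−0) + 3·e^(−1.986) = 3.000 + 0.4117 = 3.412.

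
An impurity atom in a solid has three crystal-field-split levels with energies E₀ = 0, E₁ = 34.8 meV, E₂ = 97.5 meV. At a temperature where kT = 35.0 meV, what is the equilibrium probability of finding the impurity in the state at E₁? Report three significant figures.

Eᵢ/kT = 0, 0.99429, 2.7857.
Z = Σ e^(−Eᵢ/kT) = e^(−0) + e^(−0.99429) + e^(−2.7857) = 1.0000 + 0.36999 + 0.061686 = 1.4317.
P₁ = e^(−E₁/kT) / Z = 0.36999/1.4317 = 0.258.

0.258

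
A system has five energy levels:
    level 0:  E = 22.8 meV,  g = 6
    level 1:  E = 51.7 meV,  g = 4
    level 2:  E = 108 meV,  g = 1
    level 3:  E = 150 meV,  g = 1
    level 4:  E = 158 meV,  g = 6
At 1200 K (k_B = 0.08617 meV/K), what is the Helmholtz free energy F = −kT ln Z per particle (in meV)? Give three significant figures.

-229 meV

k_BT = 0.08617 × 1200 K = 103.40 meV.
Eᵢ/kT = 0.22050, 0.50000, 1.0445, 1.4507, 1.5280.
Z = Σ gᵢe^(−Eᵢ/kT) = 6·e^(−0.22050) + 4·e^(−0.50000) + 1·e^(−1.0445) + 1·e^(−1.4507) + 6·e^(−1.5280) = 4.8127 + 2.4261 + 0.35187 + 0.23441 + 1.3018 = 9.1269.
F = −kT ln Z = −103.40 × ln(9.1269) = −103.40 × 2.2112 = -229 meV.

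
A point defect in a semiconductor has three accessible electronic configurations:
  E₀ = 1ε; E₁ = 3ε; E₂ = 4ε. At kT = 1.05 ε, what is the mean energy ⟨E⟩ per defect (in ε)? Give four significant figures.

Eᵢ/kT = 0.952381, 2.85714, 3.80952.
Z = Σ e^(−Eᵢ/kT) = e^(−0.952381) + e^(−2.85714) + e^(−3.80952) = 0.385821 + 0.0574328 + 0.0221588 = 0.465413.
⟨E⟩ = Σ Eᵢ e^(−Eᵢ/kT) / Z = (1·0.385821 + 3·0.0574328 + 4·0.0221588) / 0.465413 = 1.390 ε.

1.390 ε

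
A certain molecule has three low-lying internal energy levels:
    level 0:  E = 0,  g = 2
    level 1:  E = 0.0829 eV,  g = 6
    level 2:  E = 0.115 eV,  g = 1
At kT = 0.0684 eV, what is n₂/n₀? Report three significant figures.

n₂/n₀ = (g₂/g₀) exp[−(E₂−E₀)/kT] = (1/2) × exp(−(0.115 eV)/(0.0684 eV)) = (1/2) × exp(-1.6813) = 0.0931.

0.0931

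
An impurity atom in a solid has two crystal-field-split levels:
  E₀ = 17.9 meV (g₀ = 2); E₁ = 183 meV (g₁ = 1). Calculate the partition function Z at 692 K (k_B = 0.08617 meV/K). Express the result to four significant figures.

k_BT = 0.08617 × 692 K = 59.6296 meV.
Eᵢ/kT = 0.300186, 3.06895.
Z = Σ gᵢe^(−Eᵢ/kT) = 2·e^(−0.300186) + 1·e^(−3.06895) = 1.48136 + 0.0464699 = 1.52783.

Z = 1.528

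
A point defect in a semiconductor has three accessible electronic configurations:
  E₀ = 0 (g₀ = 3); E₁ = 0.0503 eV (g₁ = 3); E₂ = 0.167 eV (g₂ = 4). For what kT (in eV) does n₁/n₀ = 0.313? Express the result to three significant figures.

0.0433 eV

n₁/n₀ = (g₁/g₀) exp[−(E₁−E₀)/kT] = 0.313.
⇒ (E₁−E₀)/kT = ln((3/3)/0.313) = ln(3.1949) = 1.1616.
kT = 0.0503 eV / 1.1616 = 0.0433 eV.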